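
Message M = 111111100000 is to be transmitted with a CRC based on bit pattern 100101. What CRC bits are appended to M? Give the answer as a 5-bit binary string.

11101

Append 5 zeros: 11111110000000000. Divide by 100101 (XOR where the leading bit is 1):
  pos 0: 111111 XOR 100101 = 011010
  pos 1: 110101 XOR 100101 = 010000
  pos 2: 100000 XOR 100101 = 000101
  pos 5: 101000 XOR 100101 = 001101
  pos 7: 110100 XOR 100101 = 010001
  pos 8: 100010 XOR 100101 = 000111
  pos 11: 111000 XOR 100101 = 011101
Remainder (last 5 bits) = 11101. This is the CRC / FCS.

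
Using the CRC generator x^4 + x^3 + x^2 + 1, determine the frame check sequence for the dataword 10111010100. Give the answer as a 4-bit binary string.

Append 4 zeros: 101110101000000. Divide by 11101 (XOR where the leading bit is 1):
  pos 0: 10111 XOR 11101 = 01010
  pos 1: 10100 XOR 11101 = 01001
  pos 2: 10011 XOR 11101 = 01110
  pos 3: 11100 XOR 11101 = 00001
  pos 7: 11000 XOR 11101 = 00101
  pos 9: 10100 XOR 11101 = 01001
  pos 10: 10010 XOR 11101 = 01111
Remainder (last 4 bits) = 1111. This is the CRC / FCS.

1111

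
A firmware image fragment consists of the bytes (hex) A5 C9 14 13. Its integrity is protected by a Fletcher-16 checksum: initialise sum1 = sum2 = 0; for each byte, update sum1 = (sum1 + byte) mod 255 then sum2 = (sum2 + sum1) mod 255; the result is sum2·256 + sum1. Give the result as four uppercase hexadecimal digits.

2F96

Running sums (mod 255):
  after byte 0 (A5): sum1=165, sum2=165
  after byte 1 (C9): sum1=111, sum2=21
  after byte 2 (14): sum1=131, sum2=152
  after byte 3 (13): sum1=150, sum2=47
Checksum = sum2·256 + sum1 = 47·256 + 150 = 12182 = 0x2F96.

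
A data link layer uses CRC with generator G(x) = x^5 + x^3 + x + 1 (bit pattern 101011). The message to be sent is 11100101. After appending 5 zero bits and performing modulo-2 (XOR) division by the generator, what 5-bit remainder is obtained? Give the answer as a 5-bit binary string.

Append 5 zeros: 1110010100000. Divide by 101011 (XOR where the leading bit is 1):
  pos 0: 111001 XOR 101011 = 010010
  pos 1: 100100 XOR 101011 = 001111
  pos 3: 111110 XOR 101011 = 010101
  pos 4: 101010 XOR 101011 = 000001
Remainder (last 5 bits) = 01000. This is the CRC / FCS.

01000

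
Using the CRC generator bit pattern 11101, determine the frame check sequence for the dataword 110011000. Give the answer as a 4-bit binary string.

1001

Append 4 zeros: 1100110000000. Divide by 11101 (XOR where the leading bit is 1):
  pos 0: 11001 XOR 11101 = 00100
  pos 2: 10010 XOR 11101 = 01111
  pos 3: 11110 XOR 11101 = 00011
  pos 6: 11000 XOR 11101 = 00101
  pos 8: 10100 XOR 11101 = 01001
Remainder (last 4 bits) = 1001. This is the CRC / FCS.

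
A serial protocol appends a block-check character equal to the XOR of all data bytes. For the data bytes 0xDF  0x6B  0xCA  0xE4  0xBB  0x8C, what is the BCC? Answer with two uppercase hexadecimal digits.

XOR the bytes together:
  start with 0xDF
  0xDF ⊕ 0x6B = 0xB4
  0xB4 ⊕ 0xCA = 0x7E
  0x7E ⊕ 0xE4 = 0x9A
  0x9A ⊕ 0xBB = 0x21
  0x21 ⊕ 0x8C = 0xAD

AD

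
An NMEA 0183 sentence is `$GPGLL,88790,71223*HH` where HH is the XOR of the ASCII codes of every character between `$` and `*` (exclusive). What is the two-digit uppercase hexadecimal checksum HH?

5B

XOR the ASCII codes of the payload characters:
  'G' = 0x47 → acc = 0x47
  'P' = 0x50 → acc = 0x17
  'G' = 0x47 → acc = 0x50
  'L' = 0x4C → acc = 0x1C
  'L' = 0x4C → acc = 0x50
  ',' = 0x2C → acc = 0x7C
  '8' = 0x38 → acc = 0x44
  '8' = 0x38 → acc = 0x7C
  '7' = 0x37 → acc = 0x4B
  '9' = 0x39 → acc = 0x72
  '0' = 0x30 → acc = 0x42
  ',' = 0x2C → acc = 0x6E
  '7' = 0x37 → acc = 0x59
  '1' = 0x31 → acc = 0x68
  '2' = 0x32 → acc = 0x5A
  '2' = 0x32 → acc = 0x68
  '3' = 0x33 → acc = 0x5B
Checksum = 0x5B.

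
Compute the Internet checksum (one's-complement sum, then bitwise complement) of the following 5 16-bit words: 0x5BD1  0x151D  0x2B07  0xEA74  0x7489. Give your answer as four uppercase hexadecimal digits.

050C

One's-complement addition (fold any carry out of bit 15 back into bit 0):
  0x5BD1 + 0x151D = 0x070EE
  0x70EE + 0x2B07 = 0x09BF5
  0x9BF5 + 0xEA74 = 0x18669 → wrap carry → 0x866A
  0x866A + 0x7489 = 0x0FAF3
One's-complement sum = 0xFAF3.
Checksum = ~0xFAF3 & 0xFFFF = 0x050C.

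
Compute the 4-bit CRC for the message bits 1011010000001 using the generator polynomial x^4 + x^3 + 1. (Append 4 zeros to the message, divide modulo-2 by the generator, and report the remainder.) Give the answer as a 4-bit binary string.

Append 4 zeros: 10110100000010000. Divide by 11001 (XOR where the leading bit is 1):
  pos 0: 10110 XOR 11001 = 01111
  pos 1: 11111 XOR 11001 = 00110
  pos 3: 11000 XOR 11001 = 00001
  pos 7: 10000 XOR 11001 = 01001
  pos 8: 10011 XOR 11001 = 01010
  pos 9: 10100 XOR 11001 = 01101
  pos 10: 11010 XOR 11001 = 00011
Remainder (last 4 bits) = 1100. This is the CRC / FCS.

1100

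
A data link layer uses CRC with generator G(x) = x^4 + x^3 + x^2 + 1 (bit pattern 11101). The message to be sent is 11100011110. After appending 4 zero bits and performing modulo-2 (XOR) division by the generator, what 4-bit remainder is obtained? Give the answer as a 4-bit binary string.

0010

Append 4 zeros: 111000111100000. Divide by 11101 (XOR where the leading bit is 1):
  pos 0: 11100 XOR 11101 = 00001
  pos 4: 10111 XOR 11101 = 01010
  pos 5: 10101 XOR 11101 = 01000
  pos 6: 10000 XOR 11101 = 01101
  pos 7: 11010 XOR 11101 = 00111
  pos 9: 11100 XOR 11101 = 00001
Remainder (last 4 bits) = 0010. This is the CRC / FCS.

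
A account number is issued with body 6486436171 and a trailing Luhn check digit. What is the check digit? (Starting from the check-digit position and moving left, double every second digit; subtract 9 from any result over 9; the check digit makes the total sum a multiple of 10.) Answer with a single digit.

8

Partial digits right→left: 1 7 1 6 3 4 6 8 4 6
Double every second digit counting from the check-digit position (so the 1st, 3rd, 5th, ... of the partial from the right).
  doubled (with −9 where >9): 2 2 6 3 8 → sum 21
  kept as-is: 7 6 4 8 6 → sum 31
Total = 21 + 31 = 52.
Check digit = (10 − (52 mod 10)) mod 10 = 8.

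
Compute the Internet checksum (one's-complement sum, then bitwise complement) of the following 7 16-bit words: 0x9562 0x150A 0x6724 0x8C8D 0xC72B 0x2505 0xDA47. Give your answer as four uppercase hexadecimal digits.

One's-complement addition (fold any carry out of bit 15 back into bit 0):
  0x9562 + 0x150A = 0x0AA6C
  0xAA6C + 0x6724 = 0x11190 → wrap carry → 0x1191
  0x1191 + 0x8C8D = 0x09E1E
  0x9E1E + 0xC72B = 0x16549 → wrap carry → 0x654A
  0x654A + 0x2505 = 0x08A4F
  0x8A4F + 0xDA47 = 0x16496 → wrap carry → 0x6497
One's-complement sum = 0x6497.
Checksum = ~0x6497 & 0xFFFF = 0x9B68.

9B68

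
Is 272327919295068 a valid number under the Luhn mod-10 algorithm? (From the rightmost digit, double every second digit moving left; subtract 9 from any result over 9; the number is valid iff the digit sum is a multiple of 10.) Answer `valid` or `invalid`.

invalid

From the right, keep odd positions and double even positions (subtract 9 from any doubled value over 9):
  doubled (positions 2,4,...): 3 1 4 2 5 6 5 → sum 26
  kept (positions 1,3,...): 8 0 9 9 9 2 2 2 → sum 41
Total = 67.
67 mod 10 = 7, so the number is invalid.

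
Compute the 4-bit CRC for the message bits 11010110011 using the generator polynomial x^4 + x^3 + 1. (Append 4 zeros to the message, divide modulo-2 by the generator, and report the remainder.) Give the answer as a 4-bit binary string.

Append 4 zeros: 110101100110000. Divide by 11001 (XOR where the leading bit is 1):
  pos 0: 11010 XOR 11001 = 00011
  pos 3: 11110 XOR 11001 = 00111
  pos 5: 11101 XOR 11001 = 00100
  pos 7: 10010 XOR 11001 = 01011
  pos 8: 10110 XOR 11001 = 01111
  pos 9: 11110 XOR 11001 = 00111
Remainder (last 4 bits) = 1110. This is the CRC / FCS.

1110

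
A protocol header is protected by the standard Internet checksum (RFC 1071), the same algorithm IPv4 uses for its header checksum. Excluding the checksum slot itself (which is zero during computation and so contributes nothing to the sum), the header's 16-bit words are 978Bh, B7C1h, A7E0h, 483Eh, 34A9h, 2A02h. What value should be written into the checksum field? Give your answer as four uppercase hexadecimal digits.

61E8

One's-complement addition (fold any carry out of bit 15 back into bit 0):
  0x978B + 0xB7C1 = 0x14F4C → wrap carry → 0x4F4D
  0x4F4D + 0xA7E0 = 0x0F72D
  0xF72D + 0x483E = 0x13F6B → wrap carry → 0x3F6C
  0x3F6C + 0x34A9 = 0x07415
  0x7415 + 0x2A02 = 0x09E17
One's-complement sum = 0x9E17.
Checksum = ~0x9E17 & 0xFFFF = 0x61E8.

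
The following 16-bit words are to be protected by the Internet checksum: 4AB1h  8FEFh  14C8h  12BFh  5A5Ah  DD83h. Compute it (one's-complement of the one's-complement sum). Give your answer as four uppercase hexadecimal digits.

One's-complement addition (fold any carry out of bit 15 back into bit 0):
  0x4AB1 + 0x8FEF = 0x0DAA0
  0xDAA0 + 0x14C8 = 0x0EF68
  0xEF68 + 0x12BF = 0x10227 → wrap carry → 0x0228
  0x0228 + 0x5A5A = 0x05C82
  0x5C82 + 0xDD83 = 0x13A05 → wrap carry → 0x3A06
One's-complement sum = 0x3A06.
Checksum = ~0x3A06 & 0xFFFF = 0xC5F9.

C5F9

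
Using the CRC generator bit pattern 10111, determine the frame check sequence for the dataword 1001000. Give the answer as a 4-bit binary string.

1001

Append 4 zeros: 10010000000. Divide by 10111 (XOR where the leading bit is 1):
  pos 0: 10010 XOR 10111 = 00101
  pos 2: 10100 XOR 10111 = 00011
  pos 5: 11000 XOR 10111 = 01111
  pos 6: 11110 XOR 10111 = 01001
Remainder (last 4 bits) = 1001. This is the CRC / FCS.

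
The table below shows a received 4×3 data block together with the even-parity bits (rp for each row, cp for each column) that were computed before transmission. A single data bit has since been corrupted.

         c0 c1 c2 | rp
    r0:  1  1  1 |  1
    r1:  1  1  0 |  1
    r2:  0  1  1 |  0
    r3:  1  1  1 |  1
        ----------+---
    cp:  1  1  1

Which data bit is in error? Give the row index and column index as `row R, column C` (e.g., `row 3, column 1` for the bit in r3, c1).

Recompute each row's even parity and compare to rp:
  r0: data parity 1, sent rp 1 → ok
  r1: data parity 0, sent rp 1 → mismatch
  r2: data parity 0, sent rp 0 → ok
  r3: data parity 1, sent rp 1 → ok
Recompute each column's even parity and compare to cp:
  c0: data parity 1, sent cp 1 → ok
  c1: data parity 0, sent cp 1 → mismatch
  c2: data parity 1, sent cp 1 → ok
Exactly one row (r1) and one column (c1) fail → the flipped bit is at their intersection.

row 1, column 1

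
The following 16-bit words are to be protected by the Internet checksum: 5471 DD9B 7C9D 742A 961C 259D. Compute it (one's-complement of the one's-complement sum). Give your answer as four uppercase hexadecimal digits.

2171

One's-complement addition (fold any carry out of bit 15 back into bit 0):
  0x5471 + 0xDD9B = 0x1320C → wrap carry → 0x320D
  0x320D + 0x7C9D = 0x0AEAA
  0xAEAA + 0x742A = 0x122D4 → wrap carry → 0x22D5
  0x22D5 + 0x961C = 0x0B8F1
  0xB8F1 + 0x259D = 0x0DE8E
One's-complement sum = 0xDE8E.
Checksum = ~0xDE8E & 0xFFFF = 0x2171.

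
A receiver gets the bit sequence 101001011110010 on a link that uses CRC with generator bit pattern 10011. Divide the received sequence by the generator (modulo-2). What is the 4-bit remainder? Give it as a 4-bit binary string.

Modulo-2 division of 101001011110010 by 10011:
  pos 0: 10100 XOR 10011 = 00111
  pos 2: 11110 XOR 10011 = 01101
  pos 3: 11011 XOR 10011 = 01000
  pos 4: 10001 XOR 10011 = 00010
  pos 7: 10110 XOR 10011 = 00101
  pos 9: 10101 XOR 10011 = 00110
Remainder = 1100 (nonzero — an error is detected).

1100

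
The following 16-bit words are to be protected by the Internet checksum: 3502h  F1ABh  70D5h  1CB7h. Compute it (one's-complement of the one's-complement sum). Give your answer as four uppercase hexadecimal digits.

4BC5

One's-complement addition (fold any carry out of bit 15 back into bit 0):
  0x3502 + 0xF1AB = 0x126AD → wrap carry → 0x26AE
  0x26AE + 0x70D5 = 0x09783
  0x9783 + 0x1CB7 = 0x0B43A
One's-complement sum = 0xB43A.
Checksum = ~0xB43A & 0xFFFF = 0x4BC5.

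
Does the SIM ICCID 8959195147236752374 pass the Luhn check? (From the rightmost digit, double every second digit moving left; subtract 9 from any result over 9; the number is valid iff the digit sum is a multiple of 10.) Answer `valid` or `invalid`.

From the right, keep odd positions and double even positions (subtract 9 from any doubled value over 9):
  doubled (positions 2,4,...): 5 4 5 6 5 2 9 9 9 → sum 54
  kept (positions 1,3,...): 4 3 5 6 2 4 5 1 5 8 → sum 43
Total = 97.
97 mod 10 = 7, so the number is invalid.

invalid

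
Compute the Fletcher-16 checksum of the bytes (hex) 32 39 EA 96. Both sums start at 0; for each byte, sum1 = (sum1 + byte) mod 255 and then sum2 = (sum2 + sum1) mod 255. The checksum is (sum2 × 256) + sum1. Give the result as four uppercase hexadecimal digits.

E0EC

Running sums (mod 255):
  after byte 0 (32): sum1=50, sum2=50
  after byte 1 (39): sum1=107, sum2=157
  after byte 2 (EA): sum1=86, sum2=243
  after byte 3 (96): sum1=236, sum2=224
Checksum = sum2·256 + sum1 = 224·256 + 236 = 57580 = 0xE0EC.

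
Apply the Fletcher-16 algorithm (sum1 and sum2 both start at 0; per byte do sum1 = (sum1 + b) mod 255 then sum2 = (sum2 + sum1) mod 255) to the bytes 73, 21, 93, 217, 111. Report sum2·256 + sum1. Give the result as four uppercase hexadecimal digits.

Running sums (mod 255):
  after byte 0 (73): sum1=73, sum2=73
  after byte 1 (21): sum1=94, sum2=167
  after byte 2 (93): sum1=187, sum2=99
  after byte 3 (217): sum1=149, sum2=248
  after byte 4 (111): sum1=5, sum2=253
Checksum = sum2·256 + sum1 = 253·256 + 5 = 64773 = 0xFD05.

FD05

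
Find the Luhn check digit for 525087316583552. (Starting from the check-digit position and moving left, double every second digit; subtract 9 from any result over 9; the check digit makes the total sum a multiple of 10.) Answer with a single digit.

7

Partial digits right→left: 2 5 5 3 8 5 6 1 3 7 8 0 5 2 5
Double every second digit counting from the check-digit position (so the 1st, 3rd, 5th, ... of the partial from the right).
  doubled (with −9 where >9): 4 1 7 3 6 7 1 1 → sum 30
  kept as-is: 5 3 5 1 7 0 2 → sum 23
Total = 30 + 23 = 53.
Check digit = (10 − (53 mod 10)) mod 10 = 7.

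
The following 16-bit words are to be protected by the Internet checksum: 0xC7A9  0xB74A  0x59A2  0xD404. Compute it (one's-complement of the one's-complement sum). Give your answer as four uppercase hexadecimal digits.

5364

One's-complement addition (fold any carry out of bit 15 back into bit 0):
  0xC7A9 + 0xB74A = 0x17EF3 → wrap carry → 0x7EF4
  0x7EF4 + 0x59A2 = 0x0D896
  0xD896 + 0xD404 = 0x1AC9A → wrap carry → 0xAC9B
One's-complement sum = 0xAC9B.
Checksum = ~0xAC9B & 0xFFFF = 0x5364.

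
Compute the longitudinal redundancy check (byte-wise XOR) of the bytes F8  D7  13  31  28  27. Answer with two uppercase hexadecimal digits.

02

XOR the bytes together:
  start with 0xF8
  0xF8 ⊕ 0xD7 = 0x2F
  0x2F ⊕ 0x13 = 0x3C
  0x3C ⊕ 0x31 = 0x0D
  0x0D ⊕ 0x28 = 0x25
  0x25 ⊕ 0x27 = 0x02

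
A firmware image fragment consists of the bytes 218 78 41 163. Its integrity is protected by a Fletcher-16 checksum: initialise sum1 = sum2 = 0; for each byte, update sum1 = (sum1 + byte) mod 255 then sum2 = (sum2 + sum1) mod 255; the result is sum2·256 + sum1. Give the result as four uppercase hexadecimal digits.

Running sums (mod 255):
  after byte 0 (218): sum1=218, sum2=218
  after byte 1 (78): sum1=41, sum2=4
  after byte 2 (41): sum1=82, sum2=86
  after byte 3 (163): sum1=245, sum2=76
Checksum = sum2·256 + sum1 = 76·256 + 245 = 19701 = 0x4CF5.

4CF5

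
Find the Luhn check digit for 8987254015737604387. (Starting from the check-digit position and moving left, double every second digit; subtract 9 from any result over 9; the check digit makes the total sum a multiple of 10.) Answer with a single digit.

4

Partial digits right→left: 7 8 3 4 0 6 7 3 7 5 1 0 4 5 2 7 8 9 8
Double every second digit counting from the check-digit position (so the 1st, 3rd, 5th, ... of the partial from the right).
  doubled (with −9 where >9): 5 6 0 5 5 2 8 4 7 7 → sum 49
  kept as-is: 8 4 6 3 5 0 5 7 9 → sum 47
Total = 49 + 47 = 96.
Check digit = (10 − (96 mod 10)) mod 10 = 4.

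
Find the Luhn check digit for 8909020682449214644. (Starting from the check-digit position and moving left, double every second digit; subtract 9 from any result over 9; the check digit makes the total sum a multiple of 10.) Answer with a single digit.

Partial digits right→left: 4 4 6 4 1 2 9 4 4 2 8 6 0 2 0 9 0 9 8
Double every second digit counting from the check-digit position (so the 1st, 3rd, 5th, ... of the partial from the right).
  doubled (with −9 where >9): 8 3 2 9 8 7 0 0 0 7 → sum 44
  kept as-is: 4 4 2 4 2 6 2 9 9 → sum 42
Total = 44 + 42 = 86.
Check digit = (10 − (86 mod 10)) mod 10 = 4.

4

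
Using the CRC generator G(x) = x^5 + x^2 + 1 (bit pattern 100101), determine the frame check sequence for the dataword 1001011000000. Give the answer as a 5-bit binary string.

00111

Append 5 zeros: 100101100000000000. Divide by 100101 (XOR where the leading bit is 1):
  pos 0: 100101 XOR 100101 = 000000
  pos 6: 100000 XOR 100101 = 000101
  pos 9: 101000 XOR 100101 = 001101
  pos 11: 110100 XOR 100101 = 010001
  pos 12: 100010 XOR 100101 = 000111
Remainder (last 5 bits) = 00111. This is the CRC / FCS.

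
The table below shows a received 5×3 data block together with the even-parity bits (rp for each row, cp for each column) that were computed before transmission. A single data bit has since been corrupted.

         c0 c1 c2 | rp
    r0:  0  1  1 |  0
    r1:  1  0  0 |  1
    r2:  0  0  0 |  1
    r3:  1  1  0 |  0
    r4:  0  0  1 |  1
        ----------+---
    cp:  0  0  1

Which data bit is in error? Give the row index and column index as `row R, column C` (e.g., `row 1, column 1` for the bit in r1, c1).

row 2, column 2

Recompute each row's even parity and compare to rp:
  r0: data parity 0, sent rp 0 → ok
  r1: data parity 1, sent rp 1 → ok
  r2: data parity 0, sent rp 1 → mismatch
  r3: data parity 0, sent rp 0 → ok
  r4: data parity 1, sent rp 1 → ok
Recompute each column's even parity and compare to cp:
  c0: data parity 0, sent cp 0 → ok
  c1: data parity 0, sent cp 0 → ok
  c2: data parity 0, sent cp 1 → mismatch
Exactly one row (r2) and one column (c2) fail → the flipped bit is at their intersection.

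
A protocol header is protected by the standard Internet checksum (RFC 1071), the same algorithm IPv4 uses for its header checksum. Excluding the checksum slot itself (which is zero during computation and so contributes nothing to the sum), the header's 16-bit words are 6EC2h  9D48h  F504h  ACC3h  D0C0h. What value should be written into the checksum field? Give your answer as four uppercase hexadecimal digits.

One's-complement addition (fold any carry out of bit 15 back into bit 0):
  0x6EC2 + 0x9D48 = 0x10C0A → wrap carry → 0x0C0B
  0x0C0B + 0xF504 = 0x1010F → wrap carry → 0x0110
  0x0110 + 0xACC3 = 0x0ADD3
  0xADD3 + 0xD0C0 = 0x17E93 → wrap carry → 0x7E94
One's-complement sum = 0x7E94.
Checksum = ~0x7E94 & 0xFFFF = 0x816B.

816B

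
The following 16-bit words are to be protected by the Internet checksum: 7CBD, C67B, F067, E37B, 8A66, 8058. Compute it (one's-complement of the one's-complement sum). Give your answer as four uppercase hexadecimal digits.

DE23

One's-complement addition (fold any carry out of bit 15 back into bit 0):
  0x7CBD + 0xC67B = 0x14338 → wrap carry → 0x4339
  0x4339 + 0xF067 = 0x133A0 → wrap carry → 0x33A1
  0x33A1 + 0xE37B = 0x1171C → wrap carry → 0x171D
  0x171D + 0x8A66 = 0x0A183
  0xA183 + 0x8058 = 0x121DB → wrap carry → 0x21DC
One's-complement sum = 0x21DC.
Checksum = ~0x21DC & 0xFFFF = 0xDE23.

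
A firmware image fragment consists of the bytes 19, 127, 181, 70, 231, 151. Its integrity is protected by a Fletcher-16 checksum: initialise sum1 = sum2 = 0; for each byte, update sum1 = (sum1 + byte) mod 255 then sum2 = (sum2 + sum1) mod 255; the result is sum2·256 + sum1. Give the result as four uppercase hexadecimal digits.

Running sums (mod 255):
  after byte 0 (19): sum1=19, sum2=19
  after byte 1 (127): sum1=146, sum2=165
  after byte 2 (181): sum1=72, sum2=237
  after byte 3 (70): sum1=142, sum2=124
  after byte 4 (231): sum1=118, sum2=242
  after byte 5 (151): sum1=14, sum2=1
Checksum = sum2·256 + sum1 = 1·256 + 14 = 270 = 0x010E.

010E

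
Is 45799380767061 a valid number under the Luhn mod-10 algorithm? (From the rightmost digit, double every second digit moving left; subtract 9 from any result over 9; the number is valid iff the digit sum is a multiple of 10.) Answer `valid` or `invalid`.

invalid

From the right, keep odd positions and double even positions (subtract 9 from any doubled value over 9):
  doubled (positions 2,4,...): 3 5 5 7 9 5 8 → sum 42
  kept (positions 1,3,...): 1 0 6 0 3 9 5 → sum 24
Total = 66.
66 mod 10 = 6, so the number is invalid.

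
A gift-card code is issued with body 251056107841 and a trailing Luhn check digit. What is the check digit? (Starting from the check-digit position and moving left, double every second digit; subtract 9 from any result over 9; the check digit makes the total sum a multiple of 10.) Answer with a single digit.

7

Partial digits right→left: 1 4 8 7 0 1 6 5 0 1 5 2
Double every second digit counting from the check-digit position (so the 1st, 3rd, 5th, ... of the partial from the right).
  doubled (with −9 where >9): 2 7 0 3 0 1 → sum 13
  kept as-is: 4 7 1 5 1 2 → sum 20
Total = 13 + 20 = 33.
Check digit = (10 − (33 mod 10)) mod 10 = 7.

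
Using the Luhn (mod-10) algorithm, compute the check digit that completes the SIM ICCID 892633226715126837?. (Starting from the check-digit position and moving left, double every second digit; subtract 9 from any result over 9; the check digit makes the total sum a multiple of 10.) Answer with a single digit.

Partial digits right→left: 7 3 8 6 2 1 5 1 7 6 2 2 3 3 6 2 9 8
Double every second digit counting from the check-digit position (so the 1st, 3rd, 5th, ... of the partial from the right).
  doubled (with −9 where >9): 5 7 4 1 5 4 6 3 9 → sum 44
  kept as-is: 3 6 1 1 6 2 3 2 8 → sum 32
Total = 44 + 32 = 76.
Check digit = (10 − (76 mod 10)) mod 10 = 4.

4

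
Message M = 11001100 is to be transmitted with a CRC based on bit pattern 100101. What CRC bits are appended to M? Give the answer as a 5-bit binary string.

10000

Append 5 zeros: 1100110000000. Divide by 100101 (XOR where the leading bit is 1):
  pos 0: 110011 XOR 100101 = 010110
  pos 1: 101100 XOR 100101 = 001001
  pos 3: 100100 XOR 100101 = 000001
Remainder (last 5 bits) = 10000. This is the CRC / FCS.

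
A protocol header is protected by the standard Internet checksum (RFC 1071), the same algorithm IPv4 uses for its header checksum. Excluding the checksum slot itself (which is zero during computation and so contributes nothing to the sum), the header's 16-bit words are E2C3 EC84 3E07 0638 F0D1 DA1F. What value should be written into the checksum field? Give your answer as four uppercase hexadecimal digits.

2186

One's-complement addition (fold any carry out of bit 15 back into bit 0):
  0xE2C3 + 0xEC84 = 0x1CF47 → wrap carry → 0xCF48
  0xCF48 + 0x3E07 = 0x10D4F → wrap carry → 0x0D50
  0x0D50 + 0x0638 = 0x01388
  0x1388 + 0xF0D1 = 0x10459 → wrap carry → 0x045A
  0x045A + 0xDA1F = 0x0DE79
One's-complement sum = 0xDE79.
Checksum = ~0xDE79 & 0xFFFF = 0x2186.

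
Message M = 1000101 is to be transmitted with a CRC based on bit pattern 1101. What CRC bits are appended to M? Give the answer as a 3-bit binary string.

Append 3 zeros: 1000101000. Divide by 1101 (XOR where the leading bit is 1):
  pos 0: 1000 XOR 1101 = 0101
  pos 1: 1011 XOR 1101 = 0110
  pos 2: 1100 XOR 1101 = 0001
  pos 5: 1100 XOR 1101 = 0001
Remainder (last 3 bits) = 010. This is the CRC / FCS.

010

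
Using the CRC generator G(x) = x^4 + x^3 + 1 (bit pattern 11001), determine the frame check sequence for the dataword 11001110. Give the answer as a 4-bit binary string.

0100

Append 4 zeros: 110011100000. Divide by 11001 (XOR where the leading bit is 1):
  pos 0: 11001 XOR 11001 = 00000
  pos 5: 11000 XOR 11001 = 00001
Remainder (last 4 bits) = 0100. This is the CRC / FCS.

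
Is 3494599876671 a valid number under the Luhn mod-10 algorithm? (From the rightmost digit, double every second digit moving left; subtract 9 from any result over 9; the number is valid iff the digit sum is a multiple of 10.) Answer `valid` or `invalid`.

From the right, keep odd positions and double even positions (subtract 9 from any doubled value over 9):
  doubled (positions 2,4,...): 5 3 7 9 8 8 → sum 40
  kept (positions 1,3,...): 1 6 7 9 5 9 3 → sum 40
Total = 80.
80 mod 10 = 0, so the number is valid.

valid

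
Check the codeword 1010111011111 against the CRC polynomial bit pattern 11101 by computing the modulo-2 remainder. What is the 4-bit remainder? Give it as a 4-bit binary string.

Modulo-2 division of 1010111011111 by 11101:
  pos 0: 10101 XOR 11101 = 01000
  pos 1: 10001 XOR 11101 = 01100
  pos 2: 11001 XOR 11101 = 00100
  pos 4: 10001 XOR 11101 = 01100
  pos 5: 11001 XOR 11101 = 00100
  pos 7: 10011 XOR 11101 = 01110
  pos 8: 11101 XOR 11101 = 00000
Remainder = 0000 (zero — the frame passes the CRC check).

0000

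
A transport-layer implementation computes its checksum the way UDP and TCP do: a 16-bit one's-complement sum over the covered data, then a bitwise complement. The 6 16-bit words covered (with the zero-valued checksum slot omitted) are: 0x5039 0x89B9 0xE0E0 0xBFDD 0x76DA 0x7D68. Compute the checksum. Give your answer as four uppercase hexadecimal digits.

910B

One's-complement addition (fold any carry out of bit 15 back into bit 0):
  0x5039 + 0x89B9 = 0x0D9F2
  0xD9F2 + 0xE0E0 = 0x1BAD2 → wrap carry → 0xBAD3
  0xBAD3 + 0xBFDD = 0x17AB0 → wrap carry → 0x7AB1
  0x7AB1 + 0x76DA = 0x0F18B
  0xF18B + 0x7D68 = 0x16EF3 → wrap carry → 0x6EF4
One's-complement sum = 0x6EF4.
Checksum = ~0x6EF4 & 0xFFFF = 0x910B.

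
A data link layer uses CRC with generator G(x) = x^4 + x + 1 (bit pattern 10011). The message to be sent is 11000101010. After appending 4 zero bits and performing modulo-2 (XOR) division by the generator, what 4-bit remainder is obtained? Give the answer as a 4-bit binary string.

0011

Append 4 zeros: 110001010100000. Divide by 10011 (XOR where the leading bit is 1):
  pos 0: 11000 XOR 10011 = 01011
  pos 1: 10111 XOR 10011 = 00100
  pos 3: 10001 XOR 10011 = 00010
  pos 6: 10010 XOR 10011 = 00001
  pos 10: 10000 XOR 10011 = 00011
Remainder (last 4 bits) = 0011. This is the CRC / FCS.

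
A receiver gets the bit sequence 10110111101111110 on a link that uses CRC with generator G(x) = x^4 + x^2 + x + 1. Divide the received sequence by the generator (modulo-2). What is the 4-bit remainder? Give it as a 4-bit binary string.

1011

Modulo-2 division of 10110111101111110 by 10111:
  pos 0: 10110 XOR 10111 = 00001
  pos 4: 11111 XOR 10111 = 01000
  pos 5: 10000 XOR 10111 = 00111
  pos 7: 11111 XOR 10111 = 01000
  pos 8: 10001 XOR 10111 = 00110
  pos 10: 11011 XOR 10111 = 01100
  pos 11: 11001 XOR 10111 = 01110
  pos 12: 11100 XOR 10111 = 01011
Remainder = 1011 (nonzero — an error is detected).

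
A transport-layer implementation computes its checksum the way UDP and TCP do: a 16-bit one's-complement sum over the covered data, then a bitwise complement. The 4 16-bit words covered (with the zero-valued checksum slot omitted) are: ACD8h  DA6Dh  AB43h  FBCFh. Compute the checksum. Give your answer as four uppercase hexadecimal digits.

D1A5

One's-complement addition (fold any carry out of bit 15 back into bit 0):
  0xACD8 + 0xDA6D = 0x18745 → wrap carry → 0x8746
  0x8746 + 0xAB43 = 0x13289 → wrap carry → 0x328A
  0x328A + 0xFBCF = 0x12E59 → wrap carry → 0x2E5A
One's-complement sum = 0x2E5A.
Checksum = ~0x2E5A & 0xFFFF = 0xD1A5.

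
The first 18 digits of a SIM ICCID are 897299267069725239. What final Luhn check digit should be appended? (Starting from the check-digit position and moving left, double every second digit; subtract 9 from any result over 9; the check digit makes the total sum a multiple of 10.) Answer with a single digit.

Partial digits right→left: 9 3 2 5 2 7 9 6 0 7 6 2 9 9 2 7 9 8
Double every second digit counting from the check-digit position (so the 1st, 3rd, 5th, ... of the partial from the right).
  doubled (with −9 where >9): 9 4 4 9 0 3 9 4 9 → sum 51
  kept as-is: 3 5 7 6 7 2 9 7 8 → sum 54
Total = 51 + 54 = 105.
Check digit = (10 − (105 mod 10)) mod 10 = 5.

5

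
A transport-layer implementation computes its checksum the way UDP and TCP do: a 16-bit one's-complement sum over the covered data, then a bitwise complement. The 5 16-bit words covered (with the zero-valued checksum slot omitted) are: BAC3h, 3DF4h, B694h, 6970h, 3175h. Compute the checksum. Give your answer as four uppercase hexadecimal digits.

B5CD

One's-complement addition (fold any carry out of bit 15 back into bit 0):
  0xBAC3 + 0x3DF4 = 0x0F8B7
  0xF8B7 + 0xB694 = 0x1AF4B → wrap carry → 0xAF4C
  0xAF4C + 0x6970 = 0x118BC → wrap carry → 0x18BD
  0x18BD + 0x3175 = 0x04A32
One's-complement sum = 0x4A32.
Checksum = ~0x4A32 & 0xFFFF = 0xB5CD.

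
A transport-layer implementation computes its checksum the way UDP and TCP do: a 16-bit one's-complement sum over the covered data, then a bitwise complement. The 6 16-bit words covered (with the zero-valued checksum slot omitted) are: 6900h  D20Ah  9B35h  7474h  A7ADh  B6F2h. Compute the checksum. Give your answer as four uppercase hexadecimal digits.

One's-complement addition (fold any carry out of bit 15 back into bit 0):
  0x6900 + 0xD20A = 0x13B0A → wrap carry → 0x3B0B
  0x3B0B + 0x9B35 = 0x0D640
  0xD640 + 0x7474 = 0x14AB4 → wrap carry → 0x4AB5
  0x4AB5 + 0xA7AD = 0x0F262
  0xF262 + 0xB6F2 = 0x1A954 → wrap carry → 0xA955
One's-complement sum = 0xA955.
Checksum = ~0xA955 & 0xFFFF = 0x56AA.

56AA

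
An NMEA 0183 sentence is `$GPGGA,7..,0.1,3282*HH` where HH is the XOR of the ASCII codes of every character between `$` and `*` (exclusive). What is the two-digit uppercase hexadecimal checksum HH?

69

XOR the ASCII codes of the payload characters:
  'G' = 0x47 → acc = 0x47
  'P' = 0x50 → acc = 0x17
  'G' = 0x47 → acc = 0x50
  'G' = 0x47 → acc = 0x17
  'A' = 0x41 → acc = 0x56
  ',' = 0x2C → acc = 0x7A
  '7' = 0x37 → acc = 0x4D
  '.' = 0x2E → acc = 0x63
  '.' = 0x2E → acc = 0x4D
  ',' = 0x2C → acc = 0x61
  '0' = 0x30 → acc = 0x51
  '.' = 0x2E → acc = 0x7F
  '1' = 0x31 → acc = 0x4E
  ',' = 0x2C → acc = 0x62
  '3' = 0x33 → acc = 0x51
  '2' = 0x32 → acc = 0x63
  '8' = 0x38 → acc = 0x5B
  '2' = 0x32 → acc = 0x69
Checksum = 0x69.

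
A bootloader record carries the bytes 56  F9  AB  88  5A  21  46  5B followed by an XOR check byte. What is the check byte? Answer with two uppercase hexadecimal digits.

XOR the bytes together:
  start with 0x56
  0x56 ⊕ 0xF9 = 0xAF
  0xAF ⊕ 0xAB = 0x04
  0x04 ⊕ 0x88 = 0x8C
  0x8C ⊕ 0x5A = 0xD6
  0xD6 ⊕ 0x21 = 0xF7
  0xF7 ⊕ 0x46 = 0xB1
  0xB1 ⊕ 0x5B = 0xEA

EA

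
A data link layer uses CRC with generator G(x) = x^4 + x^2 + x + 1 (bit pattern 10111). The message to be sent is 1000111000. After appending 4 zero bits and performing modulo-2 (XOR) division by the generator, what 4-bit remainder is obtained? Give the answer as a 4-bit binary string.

1100

Append 4 zeros: 10001110000000. Divide by 10111 (XOR where the leading bit is 1):
  pos 0: 10001 XOR 10111 = 00110
  pos 2: 11011 XOR 10111 = 01100
  pos 3: 11000 XOR 10111 = 01111
  pos 4: 11110 XOR 10111 = 01001
  pos 5: 10010 XOR 10111 = 00101
  pos 7: 10100 XOR 10111 = 00011
Remainder (last 4 bits) = 1100. This is the CRC / FCS.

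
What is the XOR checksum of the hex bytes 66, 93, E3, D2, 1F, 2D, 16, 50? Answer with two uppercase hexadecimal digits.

XOR the bytes together:
  start with 0x66
  0x66 ⊕ 0x93 = 0xF5
  0xF5 ⊕ 0xE3 = 0x16
  0x16 ⊕ 0xD2 = 0xC4
  0xC4 ⊕ 0x1F = 0xDB
  0xDB ⊕ 0x2D = 0xF6
  0xF6 ⊕ 0x16 = 0xE0
  0xE0 ⊕ 0x50 = 0xB0

B0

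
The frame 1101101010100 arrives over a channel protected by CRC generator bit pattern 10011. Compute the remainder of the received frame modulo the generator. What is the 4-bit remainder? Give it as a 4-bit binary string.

0101

Modulo-2 division of 1101101010100 by 10011:
  pos 0: 11011 XOR 10011 = 01000
  pos 1: 10000 XOR 10011 = 00011
  pos 4: 11101 XOR 10011 = 01110
  pos 5: 11100 XOR 10011 = 01111
  pos 6: 11111 XOR 10011 = 01100
  pos 7: 11000 XOR 10011 = 01011
  pos 8: 10110 XOR 10011 = 00101
Remainder = 0101 (nonzero — an error is detected).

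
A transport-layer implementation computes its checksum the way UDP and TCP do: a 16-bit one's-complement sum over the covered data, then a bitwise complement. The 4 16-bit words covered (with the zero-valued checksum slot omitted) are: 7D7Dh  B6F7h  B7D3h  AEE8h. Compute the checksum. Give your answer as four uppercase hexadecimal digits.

One's-complement addition (fold any carry out of bit 15 back into bit 0):
  0x7D7D + 0xB6F7 = 0x13474 → wrap carry → 0x3475
  0x3475 + 0xB7D3 = 0x0EC48
  0xEC48 + 0xAEE8 = 0x19B30 → wrap carry → 0x9B31
One's-complement sum = 0x9B31.
Checksum = ~0x9B31 & 0xFFFF = 0x64CE.

64CE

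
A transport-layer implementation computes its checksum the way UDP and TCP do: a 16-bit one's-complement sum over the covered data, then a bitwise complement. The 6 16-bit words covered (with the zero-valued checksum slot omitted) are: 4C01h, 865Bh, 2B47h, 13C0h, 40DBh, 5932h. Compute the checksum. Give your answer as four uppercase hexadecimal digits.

One's-complement addition (fold any carry out of bit 15 back into bit 0):
  0x4C01 + 0x865B = 0x0D25C
  0xD25C + 0x2B47 = 0x0FDA3
  0xFDA3 + 0x13C0 = 0x11163 → wrap carry → 0x1164
  0x1164 + 0x40DB = 0x0523F
  0x523F + 0x5932 = 0x0AB71
One's-complement sum = 0xAB71.
Checksum = ~0xAB71 & 0xFFFF = 0x548E.

548E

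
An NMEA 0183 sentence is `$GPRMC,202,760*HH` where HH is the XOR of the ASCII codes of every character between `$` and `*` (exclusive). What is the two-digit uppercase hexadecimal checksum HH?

XOR the ASCII codes of the payload characters:
  'G' = 0x47 → acc = 0x47
  'P' = 0x50 → acc = 0x17
  'R' = 0x52 → acc = 0x45
  'M' = 0x4D → acc = 0x08
  'C' = 0x43 → acc = 0x4B
  ',' = 0x2C → acc = 0x67
  '2' = 0x32 → acc = 0x55
  '0' = 0x30 → acc = 0x65
  '2' = 0x32 → acc = 0x57
  ',' = 0x2C → acc = 0x7B
  '7' = 0x37 → acc = 0x4C
  '6' = 0x36 → acc = 0x7A
  '0' = 0x30 → acc = 0x4A
Checksum = 0x4A.

4A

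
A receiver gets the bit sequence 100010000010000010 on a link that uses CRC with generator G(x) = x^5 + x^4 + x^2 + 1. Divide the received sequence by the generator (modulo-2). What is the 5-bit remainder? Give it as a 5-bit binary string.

Modulo-2 division of 100010000010000010 by 110101:
  pos 0: 100010 XOR 110101 = 010111
  pos 1: 101110 XOR 110101 = 011011
  pos 2: 110110 XOR 110101 = 000011
  pos 6: 110010 XOR 110101 = 000111
  pos 9: 111000 XOR 110101 = 001101
  pos 11: 110101 XOR 110101 = 000000
Remainder = 00000 (zero — the frame passes the CRC check).

00000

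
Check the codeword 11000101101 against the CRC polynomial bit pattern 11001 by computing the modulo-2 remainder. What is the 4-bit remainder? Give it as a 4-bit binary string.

Modulo-2 division of 11000101101 by 11001:
  pos 0: 11000 XOR 11001 = 00001
  pos 4: 11011 XOR 11001 = 00010
Remainder = 1001 (nonzero — an error is detected).

1001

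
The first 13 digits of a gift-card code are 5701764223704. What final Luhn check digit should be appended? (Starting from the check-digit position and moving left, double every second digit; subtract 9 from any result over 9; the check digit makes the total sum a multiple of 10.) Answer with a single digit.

0

Partial digits right→left: 4 0 7 3 2 2 4 6 7 1 0 7 5
Double every second digit counting from the check-digit position (so the 1st, 3rd, 5th, ... of the partial from the right).
  doubled (with −9 where >9): 8 5 4 8 5 0 1 → sum 31
  kept as-is: 0 3 2 6 1 7 → sum 19
Total = 31 + 19 = 50.
Check digit = (10 − (50 mod 10)) mod 10 = 0.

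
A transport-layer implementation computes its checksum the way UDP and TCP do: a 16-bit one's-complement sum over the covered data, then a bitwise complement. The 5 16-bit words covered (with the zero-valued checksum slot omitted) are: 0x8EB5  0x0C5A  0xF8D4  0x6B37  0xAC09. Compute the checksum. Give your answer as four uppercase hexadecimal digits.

One's-complement addition (fold any carry out of bit 15 back into bit 0):
  0x8EB5 + 0x0C5A = 0x09B0F
  0x9B0F + 0xF8D4 = 0x193E3 → wrap carry → 0x93E4
  0x93E4 + 0x6B37 = 0x0FF1B
  0xFF1B + 0xAC09 = 0x1AB24 → wrap carry → 0xAB25
One's-complement sum = 0xAB25.
Checksum = ~0xAB25 & 0xFFFF = 0x54DA.

54DA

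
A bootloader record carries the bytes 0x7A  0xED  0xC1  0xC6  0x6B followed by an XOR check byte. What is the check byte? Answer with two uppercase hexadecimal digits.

FB

XOR the bytes together:
  start with 0x7A
  0x7A ⊕ 0xED = 0x97
  0x97 ⊕ 0xC1 = 0x56
  0x56 ⊕ 0xC6 = 0x90
  0x90 ⊕ 0x6B = 0xFB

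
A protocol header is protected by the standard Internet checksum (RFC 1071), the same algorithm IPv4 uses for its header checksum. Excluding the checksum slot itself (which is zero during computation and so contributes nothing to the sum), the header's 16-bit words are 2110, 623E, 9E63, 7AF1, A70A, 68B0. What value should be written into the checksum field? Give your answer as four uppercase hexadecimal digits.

One's-complement addition (fold any carry out of bit 15 back into bit 0):
  0x2110 + 0x623E = 0x0834E
  0x834E + 0x9E63 = 0x121B1 → wrap carry → 0x21B2
  0x21B2 + 0x7AF1 = 0x09CA3
  0x9CA3 + 0xA70A = 0x143AD → wrap carry → 0x43AE
  0x43AE + 0x68B0 = 0x0AC5E
One's-complement sum = 0xAC5E.
Checksum = ~0xAC5E & 0xFFFF = 0x53A1.

53A1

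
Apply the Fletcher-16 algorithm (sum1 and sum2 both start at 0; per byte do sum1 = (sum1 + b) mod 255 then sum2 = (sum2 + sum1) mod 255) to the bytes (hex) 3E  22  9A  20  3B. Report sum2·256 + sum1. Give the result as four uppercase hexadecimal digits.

0B56

Running sums (mod 255):
  after byte 0 (3E): sum1=62, sum2=62
  after byte 1 (22): sum1=96, sum2=158
  after byte 2 (9A): sum1=250, sum2=153
  after byte 3 (20): sum1=27, sum2=180
  after byte 4 (3B): sum1=86, sum2=11
Checksum = sum2·256 + sum1 = 11·256 + 86 = 2902 = 0x0B56.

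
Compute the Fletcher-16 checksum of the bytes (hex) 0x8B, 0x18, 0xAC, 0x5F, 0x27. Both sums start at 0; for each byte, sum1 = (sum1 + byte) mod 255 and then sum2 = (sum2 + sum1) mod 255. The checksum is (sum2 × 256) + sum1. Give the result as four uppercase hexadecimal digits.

Running sums (mod 255):
  after byte 0 (0x8B): sum1=139, sum2=139
  after byte 1 (0x18): sum1=163, sum2=47
  after byte 2 (0xAC): sum1=80, sum2=127
  after byte 3 (0x5F): sum1=175, sum2=47
  after byte 4 (0x27): sum1=214, sum2=6
Checksum = sum2·256 + sum1 = 6·256 + 214 = 1750 = 0x06D6.

06D6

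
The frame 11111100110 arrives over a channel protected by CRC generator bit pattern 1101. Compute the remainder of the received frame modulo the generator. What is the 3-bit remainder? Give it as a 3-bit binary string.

Modulo-2 division of 11111100110 by 1101:
  pos 0: 1111 XOR 1101 = 0010
  pos 2: 1011 XOR 1101 = 0110
  pos 3: 1100 XOR 1101 = 0001
  pos 6: 1011 XOR 1101 = 0110
  pos 7: 1100 XOR 1101 = 0001
Remainder = 001 (nonzero — an error is detected).

001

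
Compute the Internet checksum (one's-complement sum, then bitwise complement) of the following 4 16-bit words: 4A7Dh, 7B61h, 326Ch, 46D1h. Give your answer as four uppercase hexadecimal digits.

C0E3

One's-complement addition (fold any carry out of bit 15 back into bit 0):
  0x4A7D + 0x7B61 = 0x0C5DE
  0xC5DE + 0x326C = 0x0F84A
  0xF84A + 0x46D1 = 0x13F1B → wrap carry → 0x3F1C
One's-complement sum = 0x3F1C.
Checksum = ~0x3F1C & 0xFFFF = 0xC0E3.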